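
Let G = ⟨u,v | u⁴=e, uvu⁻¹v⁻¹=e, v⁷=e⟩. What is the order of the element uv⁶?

Compute successive powers until reaching e:
  (uv⁶)¹ = uv⁶, (uv⁶)² = u²v⁵, (uv⁶)³ = u³v⁴, (uv⁶)⁴ = v³, (uv⁶)⁵ = uv², (uv⁶)⁶ = u²v, (uv⁶)⁷ = u³, (uv⁶)⁸ = v⁶, (uv⁶)⁹ = uv⁵, (uv⁶)¹⁰ = u²v⁴, (uv⁶)¹¹ = u³v³, (uv⁶)¹² = v², (uv⁶)¹³ = uv, (uv⁶)¹⁴ = u², (uv⁶)¹⁵ = u³v⁶, (uv⁶)¹⁶ = v⁵, (uv⁶)¹⁷ = uv⁴, (uv⁶)¹⁸ = u²v³, (uv⁶)¹⁹ = u³v², (uv⁶)²⁰ = v, (uv⁶)²¹ = u, (uv⁶)²² = u²v⁶, (uv⁶)²³ = u³v⁵, (uv⁶)²⁴ = v⁴, (uv⁶)²⁵ = uv³, (uv⁶)²⁶ = u²v², (uv⁶)²⁷ = u³v, (uv⁶)²⁸ = e.
The smallest positive k with (uv⁶)ᵏ = e is 28.

Answer: 28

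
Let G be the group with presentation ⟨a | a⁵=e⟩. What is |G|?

G is generated by a single element, so G is cyclic. The relator gives a⁵ = e and no smaller power is forced to be e, so the 5 powers {a, e, a², a³, a⁴} are distinct. Hence |G| = 5.

Answer: 5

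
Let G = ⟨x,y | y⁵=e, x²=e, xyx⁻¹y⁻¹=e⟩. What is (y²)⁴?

Compute successive powers of (y²), reducing at each step:
  (y²)²: (y²) · y² = y⁴
  (y²)³: (y⁴) · y² = y
  (y²)⁴: y · y² = y³

Answer: y³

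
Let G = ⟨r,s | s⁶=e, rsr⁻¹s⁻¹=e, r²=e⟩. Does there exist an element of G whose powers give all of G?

|G| = 12, but the maximum element order in G is 6 < 12. No single element generates all of G, so G is not cyclic.

Answer: No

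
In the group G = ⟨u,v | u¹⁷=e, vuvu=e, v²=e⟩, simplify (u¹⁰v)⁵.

Compute successive powers of (u¹⁰v), reducing at each step:
  (u¹⁰v)²: (u¹⁰v) · u¹⁰ = v;   v · v = e
  (u¹⁰v)³: e · u¹⁰ = u¹⁰;   (u¹⁰) · v = u¹⁰v
  (u¹⁰v)⁴: (u¹⁰v) · u¹⁰ = v;   v · v = e
  (u¹⁰v)⁵: e · u¹⁰ = u¹⁰;   (u¹⁰) · v = u¹⁰v

Answer: u¹⁰v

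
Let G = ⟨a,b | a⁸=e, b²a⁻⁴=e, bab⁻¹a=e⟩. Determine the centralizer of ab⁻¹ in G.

⟨ab⁻¹⟩ ⊆ C_G(ab⁻¹) since powers of ab⁻¹ commute with ab⁻¹; so |C_G(ab⁻¹)| ≥ |⟨ab⁻¹⟩| = 4.
By orbit–stabilizer, |C_G(ab⁻¹)| = |G| / |conj. class of ab⁻¹| = 16 / 4 = 4.
The 4 elements commuting with ab⁻¹ are {e, a⁴, ab, ab⁻¹}.

Answer: {e, a⁴, ab, ab⁻¹}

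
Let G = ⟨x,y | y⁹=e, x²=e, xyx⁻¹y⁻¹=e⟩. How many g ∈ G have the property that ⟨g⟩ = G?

G is cyclic of order 18. An element generates G iff its order is 18, and a cyclic group of order 18 has exactly φ(18) = 6 such elements.

Answer: 6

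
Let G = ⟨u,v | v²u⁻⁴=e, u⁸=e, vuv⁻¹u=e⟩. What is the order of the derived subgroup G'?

G' = [G, G] is generated by all commutators. The generator-pair commutators are: [u, v] = u².
The subgroup they normally generate is {e, u², u⁴, u⁶}, of order 4.
Check: |G/G'| = 16/4 = 4 is the order of the abelianisation.

Answer: 4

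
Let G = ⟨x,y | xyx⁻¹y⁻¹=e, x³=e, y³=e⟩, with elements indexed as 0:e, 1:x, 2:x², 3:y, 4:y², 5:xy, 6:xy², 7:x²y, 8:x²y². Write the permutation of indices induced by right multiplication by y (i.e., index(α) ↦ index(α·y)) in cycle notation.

(0 3 4)(1 5 6)(2 7 8)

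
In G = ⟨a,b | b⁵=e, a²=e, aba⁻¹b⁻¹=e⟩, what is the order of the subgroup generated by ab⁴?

|⟨ab⁴⟩| equals the order of ab⁴. Compute successive powers until reaching e:
  (ab⁴)¹ = ab⁴, (ab⁴)² = b³, (ab⁴)³ = ab², (ab⁴)⁴ = b, (ab⁴)⁵ = a, (ab⁴)⁶ = b⁴, (ab⁴)⁷ = ab³, (ab⁴)⁸ = b², (ab⁴)⁹ = ab, (ab⁴)¹⁰ = e.
The smallest positive k with (ab⁴)ᵏ = e is 10, so |⟨ab⁴⟩| = 10.

Answer: 10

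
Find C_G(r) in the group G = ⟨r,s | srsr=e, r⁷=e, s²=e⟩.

⟨r⟩ ⊆ C_G(r) since powers of r commute with r; so |C_G(r)| ≥ |⟨r⟩| = 7.
By orbit–stabilizer, |C_G(r)| = |G| / |conj. class of r| = 14 / 2 = 7.
The 7 elements commuting with r are {e, r, r², r³, r⁴, r⁵, r⁶}.

Answer: {e, r, r², r³, r⁴, r⁵, r⁶}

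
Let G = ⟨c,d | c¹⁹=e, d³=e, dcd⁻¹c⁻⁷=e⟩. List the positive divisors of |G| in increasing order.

|G| = 57 = 3 · 19. By Lagrange's theorem the order of any subgroup divides 57; the divisors of 57 are 1, 3, 19, 57.

Answer: 1, 3, 19, 57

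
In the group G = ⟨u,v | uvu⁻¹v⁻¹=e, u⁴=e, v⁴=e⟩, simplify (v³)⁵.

Compute successive powers of (v³), reducing at each step:
  (v³)²: (v³) · v³ = v²
  (v³)³: (v²) · v³ = v
  (v³)⁴: v · v³ = e
  (v³)⁵: e · v³ = v³

Answer: v³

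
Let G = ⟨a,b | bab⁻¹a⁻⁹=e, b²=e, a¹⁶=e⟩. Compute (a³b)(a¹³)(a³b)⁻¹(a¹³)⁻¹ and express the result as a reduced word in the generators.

[(a³b), (a¹³)] = (a³b)·(a¹³)·(a³b)⁻¹·(a¹³)⁻¹.
  (a³b) · (a¹³) = a⁸b
  (a⁸b) · (a⁵b) = a⁵
  (a⁵) · (a³) = a⁸

Answer: a⁸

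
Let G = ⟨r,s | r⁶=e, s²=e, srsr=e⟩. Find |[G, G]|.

G' = [G, G] is generated by all commutators. The generator-pair commutators are: [r, s] = r².
The subgroup they normally generate is {e, r², r⁴}, of order 3.
Check: |G/G'| = 12/3 = 4 is the order of the abelianisation.

Answer: 3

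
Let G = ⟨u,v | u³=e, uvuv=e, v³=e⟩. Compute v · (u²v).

Compute v · (u²v) by multiplying left to right and reducing via the relations at each step:
  v · u² = vu²
  (vu²) · v = uv²u

Answer: uv²u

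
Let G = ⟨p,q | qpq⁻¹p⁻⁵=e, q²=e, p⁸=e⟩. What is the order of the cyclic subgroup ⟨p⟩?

|⟨p⟩| equals the order of p. Compute successive powers until reaching e:
  p¹ = p, p² = p², p³ = p³, p⁴ = p⁴, p⁵ = p⁵, p⁶ = p⁶, p⁷ = p⁷, p⁸ = e.
The smallest positive k with pᵏ = e is 8, so |⟨p⟩| = 8.

Answer: 8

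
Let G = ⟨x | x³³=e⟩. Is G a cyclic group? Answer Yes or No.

|G| = 33. The element x has order 33 (its powers give 33 distinct elements), so ⟨x⟩ = G and G is cyclic.

Answer: Yes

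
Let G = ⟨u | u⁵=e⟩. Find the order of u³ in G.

Compute successive powers until reaching e:
  (u³)¹ = u³, (u³)² = u, (u³)³ = u⁴, (u³)⁴ = u², (u³)⁵ = e.
The smallest positive k with (u³)ᵏ = e is 5.

Answer: 5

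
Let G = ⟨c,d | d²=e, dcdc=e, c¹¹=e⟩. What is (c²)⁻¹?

The order of (c²) is 11 (smallest k with (c²)ᵏ = e), so (c²)⁻¹ = (c²)¹⁰ = c⁹.
Check: (c²) · (c⁹) → (c²) · c⁹ = e, giving e as required.

Answer: c⁹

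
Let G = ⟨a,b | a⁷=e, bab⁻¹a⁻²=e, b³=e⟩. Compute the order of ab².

Compute successive powers until reaching e:
  (ab²)¹ = ab², (ab²)² = a⁵b, (ab²)³ = e.
The smallest positive k with (ab²)ᵏ = e is 3.

Answer: 3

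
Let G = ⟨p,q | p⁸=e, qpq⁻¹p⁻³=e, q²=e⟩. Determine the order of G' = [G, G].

G' = [G, G] is generated by all commutators. The generator-pair commutators are: [p, q] = p⁶.
The subgroup they normally generate is {e, p², p⁴, p⁶}, of order 4.
Check: |G/G'| = 16/4 = 4 is the order of the abelianisation.

Answer: 4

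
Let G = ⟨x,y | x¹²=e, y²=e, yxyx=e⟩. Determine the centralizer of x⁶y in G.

⟨x⁶y⟩ ⊆ C_G(x⁶y) since powers of x⁶y commute with x⁶y; so |C_G(x⁶y)| ≥ |⟨x⁶y⟩| = 2.
By orbit–stabilizer, |C_G(x⁶y)| = |G| / |conj. class of x⁶y| = 24 / 6 = 4.
The 4 elements commuting with x⁶y are {e, x⁶, y, x⁶y}.

Answer: {e, x⁶, y, x⁶y}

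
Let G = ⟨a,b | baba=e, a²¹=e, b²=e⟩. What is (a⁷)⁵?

Compute successive powers of (a⁷), reducing at each step:
  (a⁷)²: (a⁷) · a⁷ = a¹⁴
  (a⁷)³: (a¹⁴) · a⁷ = e
  (a⁷)⁴: e · a⁷ = a⁷
  (a⁷)⁵: (a⁷) · a⁷ = a¹⁴

Answer: a¹⁴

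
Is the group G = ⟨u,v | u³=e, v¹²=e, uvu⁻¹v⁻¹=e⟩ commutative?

Each pair of generators commutes: u·v = uv = v·u. Since the generators pairwise commute, every element of G commutes with every other, so G is abelian.

Answer: Yes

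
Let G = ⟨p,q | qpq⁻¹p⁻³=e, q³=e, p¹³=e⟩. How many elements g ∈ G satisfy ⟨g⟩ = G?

⟨g⟩ = G would require ord(g) = |G| = 39, but the maximum element order in G is 13 < 39. So G is not cyclic and no single element generates it: the count is 0.

Answer: 0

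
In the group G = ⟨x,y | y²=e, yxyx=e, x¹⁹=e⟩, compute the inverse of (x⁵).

The order of (x⁵) is 19 (smallest k with (x⁵)ᵏ = e), so (x⁵)⁻¹ = (x⁵)¹⁸ = x¹⁴.
Check: (x⁵) · (x¹⁴) → (x⁵) · x¹⁴ = e, giving e as required.

Answer: x¹⁴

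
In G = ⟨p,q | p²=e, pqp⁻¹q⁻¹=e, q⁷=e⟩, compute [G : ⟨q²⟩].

First find ord(q²) by computing successive powers:
  (q²)¹ = q², (q²)² = q⁴, (q²)³ = q⁶, (q²)⁴ = q, (q²)⁵ = q³, (q²)⁶ = q⁵, (q²)⁷ = e.
So |⟨q²⟩| = ord(q²) = 7. With |G| = 14, by Lagrange [G : ⟨q²⟩] = 14/7 = 2.

Answer: 2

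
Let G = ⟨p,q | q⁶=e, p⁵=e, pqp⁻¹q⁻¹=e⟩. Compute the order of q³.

Compute successive powers until reaching e:
  (q³)¹ = q³, (q³)² = e.
The smallest positive k with (q³)ᵏ = e is 2.

Answer: 2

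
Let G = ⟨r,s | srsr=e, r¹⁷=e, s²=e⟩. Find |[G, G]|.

G' = [G, G] is generated by all commutators. The generator-pair commutators are: [r, s] = r².
The subgroup they normally generate is {e, r, r², r³, r⁴, r⁵, r⁶, r⁷, r⁸, r⁹, r¹⁰, r¹¹, r¹², r¹³, r¹⁴, r¹⁵, r¹⁶}, of order 17.
Check: |G/G'| = 34/17 = 2 is the order of the abelianisation.

Answer: 17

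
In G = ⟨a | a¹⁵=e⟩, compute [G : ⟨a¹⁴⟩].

First find ord(a¹⁴) by computing successive powers:
  (a¹⁴)¹ = a¹⁴, (a¹⁴)² = a¹³, (a¹⁴)³ = a¹², (a¹⁴)⁴ = a¹¹, (a¹⁴)⁵ = a¹⁰, (a¹⁴)⁶ = a⁹, (a¹⁴)⁷ = a⁸, (a¹⁴)⁸ = a⁷, (a¹⁴)⁹ = a⁶, (a¹⁴)¹⁰ = a⁵, (a¹⁴)¹¹ = a⁴, (a¹⁴)¹² = a³, (a¹⁴)¹³ = a², (a¹⁴)¹⁴ = a, (a¹⁴)¹⁵ = e.
So |⟨a¹⁴⟩| = ord(a¹⁴) = 15. With |G| = 15, by Lagrange [G : ⟨a¹⁴⟩] = 15/15 = 1.

Answer: 1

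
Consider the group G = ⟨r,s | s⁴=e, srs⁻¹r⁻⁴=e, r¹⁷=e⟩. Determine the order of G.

Enumerate words in the generators, reducing via the relations: the distinct elements are
  {e, r, s, rs, r², r³, r⁴, r⁵, r⁶, r⁷, r⁸, r⁹, s², s³, rs², rs³, r²s, r³s, r¹², r¹³, r¹¹, r¹⁰, r¹⁴, r¹⁵, r¹⁶, r⁴s, r⁵s, r⁶s, r⁷s, r⁸s, r⁹s, r²s², r²s³, r³s², r³s³, r¹²s, r¹³s, r¹¹s, r¹⁰s, r¹⁴s, r¹⁵s, r¹⁶s, r⁴s², r⁴s³, r⁵s², r⁵s³, r⁶s², r⁶s³, r⁷s², r⁷s³, r⁸s², r⁸s³, r⁹s², r⁹s³, r¹²s², r¹²s³, r¹³s², r¹³s³, r¹¹s², r¹¹s³, r¹⁰s², r¹⁰s³, r¹⁴s², r¹⁴s³, r¹⁵s², r¹⁵s³, r¹⁶s², r¹⁶s³}.
No further products give new elements, so |G| = 68.

Answer: 68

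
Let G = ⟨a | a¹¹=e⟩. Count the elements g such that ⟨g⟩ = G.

G is cyclic of order 11. An element generates G iff its order is 11, and a cyclic group of order 11 has exactly φ(11) = 10 such elements.

Answer: 10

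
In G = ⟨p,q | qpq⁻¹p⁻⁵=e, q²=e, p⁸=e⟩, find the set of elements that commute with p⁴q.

⟨p⁴q⟩ ⊆ C_G(p⁴q) since powers of p⁴q commute with p⁴q; so |C_G(p⁴q)| ≥ |⟨p⁴q⟩| = 2.
By orbit–stabilizer, |C_G(p⁴q)| = |G| / |conj. class of p⁴q| = 16 / 2 = 8.
The 8 elements commuting with p⁴q are {e, p², p⁴, p⁶, q, p⁶q, p²q, p⁴q}.

Answer: {e, p², p⁴, p⁶, q, p⁶q, p²q, p⁴q}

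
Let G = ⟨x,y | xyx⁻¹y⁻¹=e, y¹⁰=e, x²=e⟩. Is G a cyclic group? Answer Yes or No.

|G| = 20, but the maximum element order in G is 10 < 20. No single element generates all of G, so G is not cyclic.

Answer: No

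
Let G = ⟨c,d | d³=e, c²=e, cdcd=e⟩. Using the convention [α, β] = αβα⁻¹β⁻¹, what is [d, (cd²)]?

[d, (cd²)] = d·(cd²)·d⁻¹·(cd²)⁻¹.
  d · (cd²) = cd
  (cd) · (d²) = c
  c · (cd²) = d²

Answer: d²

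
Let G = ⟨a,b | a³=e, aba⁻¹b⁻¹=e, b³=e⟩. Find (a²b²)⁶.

Compute successive powers of (a²b²), reducing at each step:
  (a²b²)²: (a²b²) · a² = ab²;   (ab²) · b² = ab
  (a²b²)³: (ab) · a² = b;   b · b² = e
  (a²b²)⁴: e · a² = a²;   (a²) · b² = a²b²
  (a²b²)⁵: (a²b²) · a² = ab²;   (ab²) · b² = ab
  (a²b²)⁶: (ab) · a² = b;   b · b² = e

Answer: e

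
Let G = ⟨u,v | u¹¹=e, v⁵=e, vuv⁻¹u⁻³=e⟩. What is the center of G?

An element z ∈ Z(G) iff z commutes with every generator.
For example e is central: e·u = u = u·e; e·v = v = v·e.
Whereas u ∉ Z(G) since u·v = uv ≠ u³v = v·u.
Checking each of the 55 elements this way gives Z(G) = {e}, of order 1.

Answer: {e}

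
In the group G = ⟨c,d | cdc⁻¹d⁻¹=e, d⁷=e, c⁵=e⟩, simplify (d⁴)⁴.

Compute successive powers of (d⁴), reducing at each step:
  (d⁴)²: (d⁴) · d⁴ = d
  (d⁴)³: d · d⁴ = d⁵
  (d⁴)⁴: (d⁵) · d⁴ = d²

Answer: d²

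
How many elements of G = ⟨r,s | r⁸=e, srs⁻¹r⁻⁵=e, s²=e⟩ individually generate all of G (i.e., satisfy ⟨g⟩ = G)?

⟨g⟩ = G would require ord(g) = |G| = 16, but the maximum element order in G is 8 < 16. So G is not cyclic and no single element generates it: the count is 0.

Answer: 0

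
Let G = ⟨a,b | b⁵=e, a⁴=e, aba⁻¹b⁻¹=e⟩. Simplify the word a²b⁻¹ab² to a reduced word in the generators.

Multiply left to right, reducing at each step:
  (a²) · b⁻¹ = a²b⁴
  (a²b⁴) · a = a³b⁴
  (a³b⁴) · b² = a³b

Answer: a³b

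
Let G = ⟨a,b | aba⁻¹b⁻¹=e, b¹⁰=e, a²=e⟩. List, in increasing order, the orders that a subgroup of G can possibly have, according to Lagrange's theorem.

|G| = 20 = 2² · 5. By Lagrange's theorem the order of any subgroup divides 20; the divisors of 20 are 1, 2, 4, 5, 10, 20.

Answer: 1, 2, 4, 5, 10, 20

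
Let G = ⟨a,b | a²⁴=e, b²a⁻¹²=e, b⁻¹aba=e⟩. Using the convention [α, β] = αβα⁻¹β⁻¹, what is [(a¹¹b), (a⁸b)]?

[(a¹¹b), (a⁸b)] = (a¹¹b)·(a⁸b)·(a¹¹b)⁻¹·(a⁸b)⁻¹.
  (a¹¹b) · (a⁸b) = a¹⁵
  (a¹⁵) · (a¹¹b⁻¹) = a²b⁻¹
  (a²b⁻¹) · (a⁸b⁻¹) = a⁶

Answer: a⁶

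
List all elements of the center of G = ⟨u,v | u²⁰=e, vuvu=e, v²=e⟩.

An element z ∈ Z(G) iff z commutes with every generator.
For example u¹⁰ is central: (u¹⁰)·u = u¹¹ = u·(u¹⁰); (u¹⁰)·v = u¹⁰v = v·(u¹⁰).
Whereas u ∉ Z(G) since u·v = uv ≠ u¹⁹v = v·u.
Checking each of the 40 elements this way gives Z(G) = {e, u¹⁰}, of order 2.

Answer: {e, u¹⁰}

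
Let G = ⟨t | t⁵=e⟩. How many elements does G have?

G is generated by a single element, so G is cyclic. The relator gives t⁵ = e and no smaller power is forced to be e, so the 5 powers {e, t, t², t³, t⁴} are distinct. Hence |G| = 5.

Answer: 5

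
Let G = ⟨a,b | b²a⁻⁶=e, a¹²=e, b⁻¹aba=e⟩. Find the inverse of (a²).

The order of (a²) is 6 (smallest k with (a²)ᵏ = e), so (a²)⁻¹ = (a²)⁵ = a¹⁰.
Check: (a²) · (a¹⁰) → (a²) · a¹⁰ = e, giving e as required.

Answer: a¹⁰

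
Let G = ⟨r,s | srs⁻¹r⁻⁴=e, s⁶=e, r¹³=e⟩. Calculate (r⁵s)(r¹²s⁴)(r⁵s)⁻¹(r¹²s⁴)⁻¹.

[(r⁵s), (r¹²s⁴)] = (r⁵s)·(r¹²s⁴)·(r⁵s)⁻¹·(r¹²s⁴)⁻¹.
  (r⁵s) · (r¹²s⁴) = rs⁵
  (rs⁵) · (r²s⁵) = r⁸s⁴
  (r⁸s⁴) · (r³s²) = r⁹

Answer: r⁹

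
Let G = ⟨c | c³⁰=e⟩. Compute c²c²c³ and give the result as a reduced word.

Multiply left to right, reducing at each step:
  (c²) · c² = c⁴
  (c⁴) · c³ = c⁷

Answer: c⁷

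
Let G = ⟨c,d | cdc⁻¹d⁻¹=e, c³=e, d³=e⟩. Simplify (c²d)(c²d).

Compute (c²d) · (c²d) by multiplying left to right and reducing via the relations at each step:
  (c²d) · c² = cd
  (cd) · d = cd²

Answer: cd²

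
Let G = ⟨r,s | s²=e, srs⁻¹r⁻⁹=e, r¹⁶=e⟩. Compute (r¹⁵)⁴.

Compute successive powers of (r¹⁵), reducing at each step:
  (r¹⁵)²: (r¹⁵) · r¹⁵ = r¹⁴
  (r¹⁵)³: (r¹⁴) · r¹⁵ = r¹³
  (r¹⁵)⁴: (r¹³) · r¹⁵ = r¹²

Answer: r¹²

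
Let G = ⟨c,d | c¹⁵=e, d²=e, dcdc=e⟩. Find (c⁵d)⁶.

Compute successive powers of (c⁵d), reducing at each step:
  (c⁵d)²: (c⁵d) · c⁵ = d;   d · d = e
  (c⁵d)³: e · c⁵ = c⁵;   (c⁵) · d = c⁵d
  (c⁵d)⁴: (c⁵d) · c⁵ = d;   d · d = e
  (c⁵d)⁵: e · c⁵ = c⁵;   (c⁵) · d = c⁵d
  (c⁵d)⁶: (c⁵d) · c⁵ = d;   d · d = e

Answer: e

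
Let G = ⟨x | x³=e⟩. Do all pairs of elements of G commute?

G has a single generator, so G is cyclic and hence abelian.

Answer: Yes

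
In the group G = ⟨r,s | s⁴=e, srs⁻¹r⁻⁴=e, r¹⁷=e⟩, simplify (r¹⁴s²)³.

Compute successive powers of (r¹⁴s²), reducing at each step:
  (r¹⁴s²)²: (r¹⁴s²) · r¹⁴ = s²;   (s²) · s² = e
  (r¹⁴s²)³: e · r¹⁴ = r¹⁴;   (r¹⁴) · s² = r¹⁴s²

Answer: r¹⁴s²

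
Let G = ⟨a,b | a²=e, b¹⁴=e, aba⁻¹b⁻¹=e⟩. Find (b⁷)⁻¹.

The order of (b⁷) is 2 (smallest k with (b⁷)ᵏ = e), so (b⁷)⁻¹ = (b⁷)¹ = b⁷.
Check: (b⁷) · (b⁷) → (b⁷) · b⁷ = e, giving e as required.

Answer: b⁷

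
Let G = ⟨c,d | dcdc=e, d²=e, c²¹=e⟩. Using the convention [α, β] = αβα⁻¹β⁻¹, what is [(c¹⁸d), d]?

[(c¹⁸d), d] = (c¹⁸d)·d·(c¹⁸d)⁻¹·d⁻¹.
  (c¹⁸d) · d = c¹⁸
  (c¹⁸) · (c¹⁸d) = c¹⁵d
  (c¹⁵d) · d = c¹⁵

Answer: c¹⁵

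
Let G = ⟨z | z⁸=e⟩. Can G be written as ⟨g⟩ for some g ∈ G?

|G| = 8. The element z has order 8 (its powers give 8 distinct elements), so ⟨z⟩ = G and G is cyclic.

Answer: Yes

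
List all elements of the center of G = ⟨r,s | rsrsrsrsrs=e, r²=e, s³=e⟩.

An element z ∈ Z(G) iff z commutes with every generator.
For example e is central: e·r = r = r·e; e·s = s = s·e.
Whereas r ∉ Z(G) since r·s = rs ≠ sr = s·r.
Checking each of the 60 elements this way gives Z(G) = {e}, of order 1.

Answer: {e}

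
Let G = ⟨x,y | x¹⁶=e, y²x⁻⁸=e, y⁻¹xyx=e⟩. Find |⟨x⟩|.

|⟨x⟩| equals the order of x. Compute successive powers until reaching e:
  x¹ = x, x² = x², x³ = x³, x⁴ = x⁴, x⁵ = x⁵, x⁶ = x⁶, x⁷ = x⁷, x⁸ = x⁸, x⁹ = x⁹, x¹⁰ = x¹⁰, x¹¹ = x¹¹, x¹² = x¹², x¹³ = x¹³, x¹⁴ = x¹⁴, x¹⁵ = x¹⁵, x¹⁶ = e.
The smallest positive k with xᵏ = e is 16, so |⟨x⟩| = 16.

Answer: 16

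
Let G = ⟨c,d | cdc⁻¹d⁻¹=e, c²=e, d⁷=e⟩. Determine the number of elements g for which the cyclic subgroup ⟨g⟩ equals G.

G is cyclic of order 14. An element generates G iff its order is 14, and a cyclic group of order 14 has exactly φ(14) = 6 such elements.

Answer: 6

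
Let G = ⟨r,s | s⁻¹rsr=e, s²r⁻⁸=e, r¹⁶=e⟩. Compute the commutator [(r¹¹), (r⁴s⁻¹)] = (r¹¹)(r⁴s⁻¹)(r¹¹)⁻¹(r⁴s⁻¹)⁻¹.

[(r¹¹), (r⁴s⁻¹)] = (r¹¹)·(r⁴s⁻¹)·(r¹¹)⁻¹·(r⁴s⁻¹)⁻¹.
  (r¹¹) · (r⁴s⁻¹) = r⁷s
  (r⁷s) · (r⁵) = r²s
  (r²s) · (r⁴s) = r⁶

Answer: r⁶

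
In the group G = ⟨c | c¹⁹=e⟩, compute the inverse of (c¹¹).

The order of (c¹¹) is 19 (smallest k with (c¹¹)ᵏ = e), so (c¹¹)⁻¹ = (c¹¹)¹⁸ = c⁸.
Check: (c¹¹) · (c⁸) → (c¹¹) · c⁸ = e, giving e as required.

Answer: c⁸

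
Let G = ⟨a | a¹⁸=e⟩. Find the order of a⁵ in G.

Compute successive powers until reaching e:
  (a⁵)¹ = a⁵, (a⁵)² = a¹⁰, (a⁵)³ = a¹⁵, (a⁵)⁴ = a², (a⁵)⁵ = a⁷, (a⁵)⁶ = a¹², (a⁵)⁷ = a¹⁷, (a⁵)⁸ = a⁴, (a⁵)⁹ = a⁹, (a⁵)¹⁰ = a¹⁴, (a⁵)¹¹ = a, (a⁵)¹² = a⁶, (a⁵)¹³ = a¹¹, (a⁵)¹⁴ = a¹⁶, (a⁵)¹⁵ = a³, (a⁵)¹⁶ = a⁸, (a⁵)¹⁷ = a¹³, (a⁵)¹⁸ = e.
The smallest positive k with (a⁵)ᵏ = e is 18.

Answer: 18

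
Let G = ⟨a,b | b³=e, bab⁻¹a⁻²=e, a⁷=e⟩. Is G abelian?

a·b = ab but b·a = a²b, so a·b ≠ b·a and G is not abelian.

Answer: No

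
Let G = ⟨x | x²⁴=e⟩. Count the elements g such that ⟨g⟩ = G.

G is cyclic of order 24. An element generates G iff its order is 24, and a cyclic group of order 24 has exactly φ(24) = 8 such elements.

Answer: 8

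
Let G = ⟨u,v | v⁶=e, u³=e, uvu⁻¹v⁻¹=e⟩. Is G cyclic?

|G| = 18, but the maximum element order in G is 6 < 18. No single element generates all of G, so G is not cyclic.

Answer: No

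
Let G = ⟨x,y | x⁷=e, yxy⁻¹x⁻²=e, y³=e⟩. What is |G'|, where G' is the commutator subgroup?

G' = [G, G] is generated by all commutators. The generator-pair commutators are: [x, y] = x⁶.
The subgroup they normally generate is {e, x, x², x³, x⁴, x⁵, x⁶}, of order 7.
Check: |G/G'| = 21/7 = 3 is the order of the abelianisation.

Answer: 7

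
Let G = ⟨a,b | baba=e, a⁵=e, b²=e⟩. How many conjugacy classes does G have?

The conjugacy classes (representative and size) are:
  [e] (size 1), [a] (size 2), [a²] (size 2), [b] (size 5).
Class equation: 1 + 2 + 2 + 5 = 10 = |G|. So G has 4 conjugacy classes.

Answer: 4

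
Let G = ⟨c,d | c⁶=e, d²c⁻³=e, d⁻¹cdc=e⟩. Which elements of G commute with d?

⟨d⟩ ⊆ C_G(d) since powers of d commute with d; so |C_G(d)| ≥ |⟨d⟩| = 4.
By orbit–stabilizer, |C_G(d)| = |G| / |conj. class of d| = 12 / 3 = 4.
The 4 elements commuting with d are {e, c³, d, d⁻¹}.

Answer: {e, c³, d, d⁻¹}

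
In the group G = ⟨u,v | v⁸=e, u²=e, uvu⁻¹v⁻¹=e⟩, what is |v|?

Compute successive powers until reaching e:
  v¹ = v, v² = v², v³ = v³, v⁴ = v⁴, v⁵ = v⁵, v⁶ = v⁶, v⁷ = v⁷, v⁸ = e.
The smallest positive k with vᵏ = e is 8.

Answer: 8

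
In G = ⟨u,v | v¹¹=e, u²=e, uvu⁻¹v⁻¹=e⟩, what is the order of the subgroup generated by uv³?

|⟨uv³⟩| equals the order of uv³. Compute successive powers until reaching e:
  (uv³)¹ = uv³, (uv³)² = v⁶, (uv³)³ = uv⁹, (uv³)⁴ = v, (uv³)⁵ = uv⁴, (uv³)⁶ = v⁷, (uv³)⁷ = uv¹⁰, (uv³)⁸ = v², (uv³)⁹ = uv⁵, (uv³)¹⁰ = v⁸, (uv³)¹¹ = u, (uv³)¹² = v³, (uv³)¹³ = uv⁶, (uv³)¹⁴ = v⁹, (uv³)¹⁵ = uv, (uv³)¹⁶ = v⁴, (uv³)¹⁷ = uv⁷, (uv³)¹⁸ = v¹⁰, (uv³)¹⁹ = uv², (uv³)²⁰ = v⁵, (uv³)²¹ = uv⁸, (uv³)²² = e.
The smallest positive k with (uv³)ᵏ = e is 22, so |⟨uv³⟩| = 22.

Answer: 22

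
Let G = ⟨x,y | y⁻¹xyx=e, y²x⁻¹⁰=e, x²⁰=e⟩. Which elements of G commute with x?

⟨x⟩ ⊆ C_G(x) since powers of x commute with x; so |C_G(x)| ≥ |⟨x⟩| = 20.
By orbit–stabilizer, |C_G(x)| = |G| / |conj. class of x| = 40 / 2 = 20.
The 20 elements commuting with x are {e, x, x², x³, x⁴, x⁵, x⁶, x⁷, x⁸, x⁹, x¹⁰, x¹¹, x¹², x¹³, x¹⁴, x¹⁵, x¹⁶, x¹⁷, x¹⁸, x¹⁹}.

Answer: {e, x, x², x³, x⁴, x⁵, x⁶, x⁷, x⁸, x⁹, x¹⁰, x¹¹, x¹², x¹³, x¹⁴, x¹⁵, x¹⁶, x¹⁷, x¹⁸, x¹⁹}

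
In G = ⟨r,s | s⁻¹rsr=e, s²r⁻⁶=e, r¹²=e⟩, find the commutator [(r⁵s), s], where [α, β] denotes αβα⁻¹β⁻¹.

[(r⁵s), s] = (r⁵s)·s·(r⁵s)⁻¹·s⁻¹.
  (r⁵s) · s = r¹¹
  (r¹¹) · (r⁵s⁻¹) = r⁴s⁻¹
  (r⁴s⁻¹) · (s⁻¹) = r¹⁰

Answer: r¹⁰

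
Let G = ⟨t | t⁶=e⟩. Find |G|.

G is generated by a single element, so G is cyclic. The relator gives t⁶ = e and no smaller power is forced to be e, so the 6 powers {e, t, t², t³, t⁴, t⁵} are distinct. Hence |G| = 6.

Answer: 6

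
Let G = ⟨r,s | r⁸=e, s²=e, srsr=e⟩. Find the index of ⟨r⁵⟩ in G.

First find ord(r⁵) by computing successive powers:
  (r⁵)¹ = r⁵, (r⁵)² = r², (r⁵)³ = r⁷, (r⁵)⁴ = r⁴, (r⁵)⁵ = r, (r⁵)⁶ = r⁶, (r⁵)⁷ = r³, (r⁵)⁸ = e.
So |⟨r⁵⟩| = ord(r⁵) = 8. With |G| = 16, by Lagrange [G : ⟨r⁵⟩] = 16/8 = 2.

Answer: 2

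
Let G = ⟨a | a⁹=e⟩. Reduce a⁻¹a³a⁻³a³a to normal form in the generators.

Multiply left to right, reducing at each step:
  (a⁸) · a³ = a²
  (a²) · a⁻³ = a⁸
  (a⁸) · a³ = a²
  (a²) · a = a³

Answer: a³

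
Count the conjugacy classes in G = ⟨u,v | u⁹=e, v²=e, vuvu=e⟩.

The conjugacy classes (representative and size) are:
  [e] (size 1), [u⁸] (size 2), [u⁷] (size 2), [u⁶] (size 2), [u⁵] (size 2), [u⁴v] (size 9).
Class equation: 1 + 2 + 2 + 2 + 2 + 9 = 18 = |G|. So G has 6 conjugacy classes.

Answer: 6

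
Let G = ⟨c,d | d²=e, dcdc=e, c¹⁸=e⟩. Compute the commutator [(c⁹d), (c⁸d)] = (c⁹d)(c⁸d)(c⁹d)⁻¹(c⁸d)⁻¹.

[(c⁹d), (c⁸d)] = (c⁹d)·(c⁸d)·(c⁹d)⁻¹·(c⁸d)⁻¹.
  (c⁹d) · (c⁸d) = c
  c · (c⁹d) = c¹⁰d
  (c¹⁰d) · (c⁸d) = c²

Answer: c²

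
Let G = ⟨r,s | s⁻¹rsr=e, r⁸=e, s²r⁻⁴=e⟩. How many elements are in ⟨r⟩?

|⟨r⟩| equals the order of r. Compute successive powers until reaching e:
  r¹ = r, r² = r², r³ = r³, r⁴ = r⁴, r⁵ = r⁵, r⁶ = r⁶, r⁷ = r⁷, r⁸ = e.
The smallest positive k with rᵏ = e is 8, so |⟨r⟩| = 8.

Answer: 8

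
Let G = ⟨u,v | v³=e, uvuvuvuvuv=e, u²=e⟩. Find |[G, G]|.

G' = [G, G] is generated by all commutators. The generator-pair commutators are: [u, v] = uvuv².
The subgroup they normally generate is {e, u, v, v², uv, uvu, uvuv, uvuvu, v²uv²u, v²uv², v²u, uv², vu, vuv, vuvu, uv²uv²u, uv²uv², uv²u, v²uv, v²uvu, v²uvuv, vuv²uv², vuv²u, vuv², uvuv², uv²uv, uv²uvu, uv²uvuv, uvuv²uv², uvuv²u, v²uv²uv, uvuv²uv, uvuv²uvu, uvuv²uvuv, v²uv²uvuv², v²uv²uvu, v²uv²uvuv, v²uvuv²uv², v²uvuv²u, v²uvuv², vuvuv², vuv²uv, vuv²uvu, vuv²uvuv, vuvuv²uv², vuvuv²u, vuvuv²uv, uv²uvuv²uv², uv²uvuv²u, uv²uvuv², v²uvuv²uv, v²uvuv²uvu, vuv²uvuv²u, vuv²uvuv², uv²uvuv²uv, uv²uvuv²uvu, uvuv²uvuv²u, uvuv²uvuv², uvuv²uvuv²uv, vuv²uvuv²uv}, of order 60.
Check: |G/G'| = 60/60 = 1 is the order of the abelianisation.

Answer: 60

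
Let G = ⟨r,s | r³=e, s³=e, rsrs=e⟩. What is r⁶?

Compute successive powers of r, reducing at each step:
  r²: r · r = r²
  r³: (r²) · r = e
  r⁴: e · r = r
  r⁵: r · r = r²
  r⁶: (r²) · r = e

Answer: e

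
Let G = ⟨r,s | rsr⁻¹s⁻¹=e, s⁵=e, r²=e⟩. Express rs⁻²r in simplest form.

Multiply left to right, reducing at each step:
  r · s⁻² = rs³
  (rs³) · r = s³

Answer: s³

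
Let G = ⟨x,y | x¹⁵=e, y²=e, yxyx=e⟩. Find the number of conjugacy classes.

The conjugacy classes (representative and size) are:
  [e] (size 1), [x¹⁴] (size 2), [x²] (size 2), [x³] (size 2), [x⁴] (size 2), [x¹⁰] (size 2), [x⁹] (size 2), [x⁷] (size 2), [x¹³y] (size 15).
Class equation: 1 + 2 + 2 + 2 + 2 + 2 + 2 + 2 + 15 = 30 = |G|. So G has 9 conjugacy classes.

Answer: 9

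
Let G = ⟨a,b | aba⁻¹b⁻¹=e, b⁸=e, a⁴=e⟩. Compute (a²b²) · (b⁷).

Compute (a²b²) · (b⁷) by multiplying left to right and reducing via the relations at each step:
  (a²b²) · b⁷ = a²b

Answer: a²b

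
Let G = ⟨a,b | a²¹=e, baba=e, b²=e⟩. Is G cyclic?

Every cyclic group is abelian. But a·b = ab while b·a = a²⁰b, so a·b ≠ b·a and G is not abelian. Hence G is not cyclic.

Answer: No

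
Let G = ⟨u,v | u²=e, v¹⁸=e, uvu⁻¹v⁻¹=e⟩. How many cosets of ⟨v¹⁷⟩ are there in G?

First find ord(v¹⁷) by computing successive powers:
  (v¹⁷)¹ = v¹⁷, (v¹⁷)² = v¹⁶, (v¹⁷)³ = v¹⁵, (v¹⁷)⁴ = v¹⁴, (v¹⁷)⁵ = v¹³, (v¹⁷)⁶ = v¹², (v¹⁷)⁷ = v¹¹, (v¹⁷)⁸ = v¹⁰, (v¹⁷)⁹ = v⁹, (v¹⁷)¹⁰ = v⁸, (v¹⁷)¹¹ = v⁷, (v¹⁷)¹² = v⁶, (v¹⁷)¹³ = v⁵, (v¹⁷)¹⁴ = v⁴, (v¹⁷)¹⁵ = v³, (v¹⁷)¹⁶ = v², (v¹⁷)¹⁷ = v, (v¹⁷)¹⁸ = e.
So |⟨v¹⁷⟩| = ord(v¹⁷) = 18. With |G| = 36, by Lagrange [G : ⟨v¹⁷⟩] = 36/18 = 2.

Answer: 2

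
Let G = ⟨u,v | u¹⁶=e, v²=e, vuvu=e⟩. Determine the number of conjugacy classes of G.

The conjugacy classes (representative and size) are:
  [e] (size 1), [u¹⁵] (size 2), [u²] (size 2), [u³] (size 2), [u¹²] (size 2), [u⁵] (size 2), [u⁶] (size 2), [u⁷] (size 2), [u⁸] (size 1), [u²v] (size 8), [u¹⁵v] (size 8).
Class equation: 1 + 2 + 2 + 2 + 2 + 2 + 2 + 2 + 1 + 8 + 8 = 32 = |G|. So G has 11 conjugacy classes.

Answer: 11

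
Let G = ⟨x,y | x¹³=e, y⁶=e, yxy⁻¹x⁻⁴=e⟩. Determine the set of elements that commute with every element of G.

An element z ∈ Z(G) iff z commutes with every generator.
For example e is central: e·x = x = x·e; e·y = y = y·e.
Whereas x ∉ Z(G) since x·y = xy ≠ x⁴y = y·x.
Checking each of the 78 elements this way gives Z(G) = {e}, of order 1.

Answer: {e}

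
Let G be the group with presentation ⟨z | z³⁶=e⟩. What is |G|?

G is generated by a single element, so G is cyclic. The relator gives z³⁶ = e and no smaller power is forced to be e, so the 36 powers {e, z, z², z³, z⁴, z⁵, z⁶, z⁷, z⁸, z⁹, z²², z²³, z²¹, z²⁰, z²⁴, z²⁵, z²⁶, z²⁷, z²⁸, z²⁹, z³², z³³, z³¹, z³⁰, z³⁴, z³⁵, z¹², z¹³, z¹¹, z¹⁰, z¹⁴, z¹⁵, z¹⁶, z¹⁷, z¹⁸, z¹⁹} are distinct. Hence |G| = 36.

Answer: 36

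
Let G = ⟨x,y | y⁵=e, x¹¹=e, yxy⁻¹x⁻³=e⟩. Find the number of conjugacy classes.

The conjugacy classes (representative and size) are:
  [e] (size 1), [x³] (size 5), [x⁶] (size 5), [x⁷y] (size 11), [x⁹y²] (size 11), [x⁷y³] (size 11), [x⁷y⁴] (size 11).
Class equation: 1 + 5 + 5 + 11 + 11 + 11 + 11 = 55 = |G|. So G has 7 conjugacy classes.

Answer: 7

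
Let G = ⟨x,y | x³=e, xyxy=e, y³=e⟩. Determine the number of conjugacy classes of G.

The conjugacy classes (representative and size) are:
  [e] (size 1), [yx²] (size 4), [y²x] (size 4), [x²y²] (size 3).
Class equation: 1 + 4 + 4 + 3 = 12 = |G|. So G has 4 conjugacy classes.

Answer: 4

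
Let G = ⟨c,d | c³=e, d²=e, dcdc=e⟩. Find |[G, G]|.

G' = [G, G] is generated by all commutators. The generator-pair commutators are: [c, d] = c².
The subgroup they normally generate is {e, c, c²}, of order 3.
Check: |G/G'| = 6/3 = 2 is the order of the abelianisation.

Answer: 3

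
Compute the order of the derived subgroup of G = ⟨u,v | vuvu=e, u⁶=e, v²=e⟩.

G' = [G, G] is generated by all commutators. The generator-pair commutators are: [u, v] = u².
The subgroup they normally generate is {e, u², u⁴}, of order 3.
Check: |G/G'| = 12/3 = 4 is the order of the abelianisation.

Answer: 3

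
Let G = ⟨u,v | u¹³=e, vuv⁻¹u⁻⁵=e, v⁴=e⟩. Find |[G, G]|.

G' = [G, G] is generated by all commutators. The generator-pair commutators are: [u, v] = u⁹.
The subgroup they normally generate is {e, u, u², u³, u⁴, u⁵, u⁶, u⁷, u⁸, u⁹, u¹⁰, u¹¹, u¹²}, of order 13.
Check: |G/G'| = 52/13 = 4 is the order of the abelianisation.

Answer: 13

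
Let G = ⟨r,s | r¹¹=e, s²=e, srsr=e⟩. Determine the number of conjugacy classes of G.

The conjugacy classes (representative and size) are:
  [e] (size 1), [r¹⁰] (size 2), [r²] (size 2), [r³] (size 2), [r⁷] (size 2), [r⁶] (size 2), [r²s] (size 11).
Class equation: 1 + 2 + 2 + 2 + 2 + 2 + 11 = 22 = |G|. So G has 7 conjugacy classes.

Answer: 7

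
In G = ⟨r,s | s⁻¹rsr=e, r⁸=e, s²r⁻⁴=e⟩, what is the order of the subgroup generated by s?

|⟨s⟩| equals the order of s. Compute successive powers until reaching e:
  s¹ = s, s² = r⁴, s³ = s⁻¹, s⁴ = e.
The smallest positive k with sᵏ = e is 4, so |⟨s⟩| = 4.

Answer: 4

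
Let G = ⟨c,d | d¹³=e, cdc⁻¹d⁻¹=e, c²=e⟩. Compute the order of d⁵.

Compute successive powers until reaching e:
  (d⁵)¹ = d⁵, (d⁵)² = d¹⁰, (d⁵)³ = d², (d⁵)⁴ = d⁷, (d⁵)⁵ = d¹², (d⁵)⁶ = d⁴, (d⁵)⁷ = d⁹, (d⁵)⁸ = d, (d⁵)⁹ = d⁶, (d⁵)¹⁰ = d¹¹, (d⁵)¹¹ = d³, (d⁵)¹² = d⁸, (d⁵)¹³ = e.
The smallest positive k with (d⁵)ᵏ = e is 13.

Answer: 13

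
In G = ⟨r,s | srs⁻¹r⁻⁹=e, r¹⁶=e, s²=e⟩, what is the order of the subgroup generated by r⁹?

|⟨r⁹⟩| equals the order of r⁹. Compute successive powers until reaching e:
  (r⁹)¹ = r⁹, (r⁹)² = r², (r⁹)³ = r¹¹, (r⁹)⁴ = r⁴, (r⁹)⁵ = r¹³, (r⁹)⁶ = r⁶, (r⁹)⁷ = r¹⁵, (r⁹)⁸ = r⁸, (r⁹)⁹ = r, (r⁹)¹⁰ = r¹⁰, (r⁹)¹¹ = r³, (r⁹)¹² = r¹², (r⁹)¹³ = r⁵, (r⁹)¹⁴ = r¹⁴, (r⁹)¹⁵ = r⁷, (r⁹)¹⁶ = e.
The smallest positive k with (r⁹)ᵏ = e is 16, so |⟨r⁹⟩| = 16.

Answer: 16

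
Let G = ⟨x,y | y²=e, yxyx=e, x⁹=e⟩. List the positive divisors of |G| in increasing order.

|G| = 18 = 2 · 3². By Lagrange's theorem the order of any subgroup divides 18; the divisors of 18 are 1, 2, 3, 6, 9, 18.

Answer: 1, 2, 3, 6, 9, 18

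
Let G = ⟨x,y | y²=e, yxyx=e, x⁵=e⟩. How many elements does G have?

Enumerate words in the generators, reducing via the relations: the distinct elements are
  {e, x, y, xy, x², x³, x⁴, x²y, x³y, x⁴y}.
No further products give new elements, so |G| = 10.

Answer: 10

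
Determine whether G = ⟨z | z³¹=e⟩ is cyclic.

|G| = 31. The element z has order 31 (its powers give 31 distinct elements), so ⟨z⟩ = G and G is cyclic.

Answer: Yes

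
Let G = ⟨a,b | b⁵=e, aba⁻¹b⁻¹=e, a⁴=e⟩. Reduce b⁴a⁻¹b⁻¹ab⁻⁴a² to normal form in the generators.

Multiply left to right, reducing at each step:
  (b⁴) · a⁻¹ = a³b⁴
  (a³b⁴) · b⁻¹ = a³b³
  (a³b³) · a = b³
  (b³) · b⁻⁴ = b⁴
  (b⁴) · a² = a²b⁴

Answer: a²b⁴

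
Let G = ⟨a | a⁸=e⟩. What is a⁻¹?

The order of a is 8 (smallest k with aᵏ = e), so a⁻¹ = a⁷ = a⁷.
Check: a · (a⁷) → a · a⁷ = e, giving e as required.

Answer: a⁷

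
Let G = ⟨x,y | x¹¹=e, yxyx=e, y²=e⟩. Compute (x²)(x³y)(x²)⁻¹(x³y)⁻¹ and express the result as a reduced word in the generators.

[(x²), (x³y)] = (x²)·(x³y)·(x²)⁻¹·(x³y)⁻¹.
  (x²) · (x³y) = x⁵y
  (x⁵y) · (x⁹) = x⁷y
  (x⁷y) · (x³y) = x⁴

Answer: x⁴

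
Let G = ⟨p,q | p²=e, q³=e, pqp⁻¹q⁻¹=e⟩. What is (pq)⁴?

Compute successive powers of (pq), reducing at each step:
  (pq)²: (pq) · p = q;   q · q = q²
  (pq)³: (q²) · p = pq²;   (pq²) · q = p
  (pq)⁴: p · p = e;   e · q = q

Answer: q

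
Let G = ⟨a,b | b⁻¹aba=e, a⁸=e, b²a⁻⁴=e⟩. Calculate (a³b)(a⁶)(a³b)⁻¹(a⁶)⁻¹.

[(a³b), (a⁶)] = (a³b)·(a⁶)·(a³b)⁻¹·(a⁶)⁻¹.
  (a³b) · (a⁶) = ab⁻¹
  (ab⁻¹) · (a³b⁻¹) = a²
  (a²) · (a²) = a⁴

Answer: a⁴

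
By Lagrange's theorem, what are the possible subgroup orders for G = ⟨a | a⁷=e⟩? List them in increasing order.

|G| = 7 = 7. By Lagrange's theorem the order of any subgroup divides 7; the divisors of 7 are 1, 7.

Answer: 1, 7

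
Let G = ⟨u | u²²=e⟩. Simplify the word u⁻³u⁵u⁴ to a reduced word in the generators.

Multiply left to right, reducing at each step:
  (u¹⁹) · u⁵ = u²
  (u²) · u⁴ = u⁶

Answer: u⁶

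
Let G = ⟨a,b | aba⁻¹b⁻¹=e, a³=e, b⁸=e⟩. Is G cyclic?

|G| = 24. The element ab has order 24 (its powers give 24 distinct elements), so ⟨ab⟩ = G and G is cyclic.

Answer: Yes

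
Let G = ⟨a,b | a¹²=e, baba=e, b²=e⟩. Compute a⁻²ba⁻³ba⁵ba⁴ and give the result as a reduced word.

Multiply left to right, reducing at each step:
  (a¹⁰) · b = a¹⁰b
  (a¹⁰b) · a⁻³ = ab
  (ab) · b = a
  a · a⁵ = a⁶
  (a⁶) · b = a⁶b
  (a⁶b) · a⁴ = a²b

Answer: a²b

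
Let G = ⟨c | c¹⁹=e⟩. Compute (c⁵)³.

Compute successive powers of (c⁵), reducing at each step:
  (c⁵)²: (c⁵) · c⁵ = c¹⁰
  (c⁵)³: (c¹⁰) · c⁵ = c¹⁵

Answer: c¹⁵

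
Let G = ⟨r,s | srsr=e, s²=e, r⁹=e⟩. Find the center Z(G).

An element z ∈ Z(G) iff z commutes with every generator.
For example e is central: e·r = r = r·e; e·s = s = s·e.
Whereas r ∉ Z(G) since r·s = rs ≠ r⁸s = s·r.
Checking each of the 18 elements this way gives Z(G) = {e}, of order 1.

Answer: {e}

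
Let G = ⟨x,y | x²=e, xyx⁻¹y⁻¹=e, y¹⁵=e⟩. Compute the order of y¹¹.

Compute successive powers until reaching e:
  (y¹¹)¹ = y¹¹, (y¹¹)² = y⁷, (y¹¹)³ = y³, (y¹¹)⁴ = y¹⁴, (y¹¹)⁵ = y¹⁰, (y¹¹)⁶ = y⁶, (y¹¹)⁷ = y², (y¹¹)⁸ = y¹³, (y¹¹)⁹ = y⁹, (y¹¹)¹⁰ = y⁵, (y¹¹)¹¹ = y, (y¹¹)¹² = y¹², (y¹¹)¹³ = y⁸, (y¹¹)¹⁴ = y⁴, (y¹¹)¹⁵ = e.
The smallest positive k with (y¹¹)ᵏ = e is 15.

Answer: 15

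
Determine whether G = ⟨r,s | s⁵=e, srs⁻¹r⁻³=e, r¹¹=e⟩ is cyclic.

Every cyclic group is abelian. But r·s = rs while s·r = r³s, so r·s ≠ s·r and G is not abelian. Hence G is not cyclic.

Answer: No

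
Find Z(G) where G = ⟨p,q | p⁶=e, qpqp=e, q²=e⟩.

An element z ∈ Z(G) iff z commutes with every generator.
For example p³ is central: (p³)·p = p⁴ = p·(p³); (p³)·q = p³q = q·(p³).
Whereas p ∉ Z(G) since p·q = pq ≠ p⁵q = q·p.
Checking each of the 12 elements this way gives Z(G) = {e, p³}, of order 2.

Answer: {e, p³}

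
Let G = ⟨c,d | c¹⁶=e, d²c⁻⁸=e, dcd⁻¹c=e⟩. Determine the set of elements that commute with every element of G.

An element z ∈ Z(G) iff z commutes with every generator.
For example c⁸ is central: (c⁸)·c = c⁹ = c·(c⁸); (c⁸)·d = d⁻¹ = d·(c⁸).
Whereas c ∉ Z(G) since c·d = cd ≠ c⁷d⁻¹ = d·c.
Checking each of the 32 elements this way gives Z(G) = {e, c⁸}, of order 2.

Answer: {e, c⁸}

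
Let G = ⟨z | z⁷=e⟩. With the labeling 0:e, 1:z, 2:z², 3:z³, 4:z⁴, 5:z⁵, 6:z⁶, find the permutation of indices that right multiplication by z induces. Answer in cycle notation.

(0 1 2 3 4 5 6)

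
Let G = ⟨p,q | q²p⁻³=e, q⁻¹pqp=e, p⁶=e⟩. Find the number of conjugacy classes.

The conjugacy classes (representative and size) are:
  [e] (size 1), [p] (size 2), [p²] (size 2), [p³] (size 1), [pq⁻¹] (size 3), [p²q⁻¹] (size 3).
Class equation: 1 + 2 + 2 + 1 + 3 + 3 = 12 = |G|. So G has 6 conjugacy classes.

Answer: 6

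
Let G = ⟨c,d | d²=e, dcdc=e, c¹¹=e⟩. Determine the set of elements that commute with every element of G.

An element z ∈ Z(G) iff z commutes with every generator.
For example e is central: e·c = c = c·e; e·d = d = d·e.
Whereas c ∉ Z(G) since c·d = cd ≠ c¹⁰d = d·c.
Checking each of the 22 elements this way gives Z(G) = {e}, of order 1.

Answer: {e}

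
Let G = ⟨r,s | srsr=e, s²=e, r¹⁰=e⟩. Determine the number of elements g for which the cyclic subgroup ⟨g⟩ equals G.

⟨g⟩ = G would require ord(g) = |G| = 20, but the maximum element order in G is 10 < 20. So G is not cyclic and no single element generates it: the count is 0.

Answer: 0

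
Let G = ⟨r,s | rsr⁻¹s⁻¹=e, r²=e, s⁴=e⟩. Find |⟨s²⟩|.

|⟨s²⟩| equals the order of s². Compute successive powers until reaching e:
  (s²)¹ = s², (s²)² = e.
The smallest positive k with (s²)ᵏ = e is 2, so |⟨s²⟩| = 2.

Answer: 2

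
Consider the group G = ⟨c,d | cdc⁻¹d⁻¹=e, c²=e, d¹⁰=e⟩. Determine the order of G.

Enumerate words in the generators, reducing via the relations: the distinct elements are
  {c, d, e, cd, d², d³, d⁴, d⁵, d⁶, d⁷, d⁸, d⁹, cd², cd³, cd⁴, cd⁵, cd⁶, cd⁷, cd⁸, cd⁹}.
No further products give new elements, so |G| = 20.

Answer: 20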